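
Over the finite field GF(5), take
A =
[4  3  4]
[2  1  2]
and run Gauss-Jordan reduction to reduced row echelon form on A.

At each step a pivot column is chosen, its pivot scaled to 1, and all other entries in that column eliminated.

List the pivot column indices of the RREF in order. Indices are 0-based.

pivot columns: 0, 1

pivot(0,0)=4: scale R0 → (1, 2, 1)
  clear (1,0): R1 −= (2)R0 → (0, 2, 0)
pivot(1,1)=2: scale R1 → (0, 1, 0)
  clear (0,1): R0 −= (2)R1 → (1, 0, 1)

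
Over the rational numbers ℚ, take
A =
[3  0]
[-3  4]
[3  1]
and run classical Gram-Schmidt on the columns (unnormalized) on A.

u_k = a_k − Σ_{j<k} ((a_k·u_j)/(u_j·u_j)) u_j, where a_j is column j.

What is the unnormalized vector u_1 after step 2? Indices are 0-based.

u_1 = (1, 3, 2)

Step 1: u_0 = a_0 = (3, -3, 3).
Step 2: u_1 = a_1 − (-1/3)·u_0 = (1, 3, 2).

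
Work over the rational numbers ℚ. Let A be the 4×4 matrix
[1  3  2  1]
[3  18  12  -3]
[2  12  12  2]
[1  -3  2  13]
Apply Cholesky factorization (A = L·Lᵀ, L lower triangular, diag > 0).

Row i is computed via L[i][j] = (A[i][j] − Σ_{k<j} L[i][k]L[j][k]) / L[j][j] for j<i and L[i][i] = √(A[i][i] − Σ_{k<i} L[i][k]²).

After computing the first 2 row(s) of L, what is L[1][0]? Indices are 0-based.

Step 1: L[0][0] = √(1) = 1.
  L[1][0] = (3) / L[0][0] = 3.
Step 2: L[1][1] = √(9) = 3.

L[1][0] = 3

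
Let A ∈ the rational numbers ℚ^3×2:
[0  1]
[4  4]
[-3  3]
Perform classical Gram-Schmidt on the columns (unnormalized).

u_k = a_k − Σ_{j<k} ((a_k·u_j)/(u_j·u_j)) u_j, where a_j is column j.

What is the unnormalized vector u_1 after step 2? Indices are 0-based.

Step 1: u_0 = a_0 = (0, 4, -3).
Step 2: u_1 = a_1 − (7/25)·u_0 = (1, 72/25, 96/25).

u_1 = (1, 72/25, 96/25)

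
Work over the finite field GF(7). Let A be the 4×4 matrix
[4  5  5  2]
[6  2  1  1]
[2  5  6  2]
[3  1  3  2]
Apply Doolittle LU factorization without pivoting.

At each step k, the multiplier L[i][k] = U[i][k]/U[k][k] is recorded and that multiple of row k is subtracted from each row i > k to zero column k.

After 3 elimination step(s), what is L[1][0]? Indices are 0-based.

Step 1: pivot at (0,0) is 4.
  row1 ← row1 − (5)·row0  ⇒  L[1][0]=5, U row1=(0, 5, 4, 5)
  row2 ← row2 − (4)·row0  ⇒  L[2][0]=4, U row2=(0, 6, 0, 1)
  row3 ← row3 − (6)·row0  ⇒  L[3][0]=6, U row3=(0, 6, 1, 4)
Step 2: pivot at (1,1) is 5.
  row2 ← row2 − (4)·row1  ⇒  L[2][1]=4, U row2=(0, 0, 5, 2)
  row3 ← row3 − (4)·row1  ⇒  L[3][1]=4, U row3=(0, 0, 6, 5)
Step 3: pivot at (2,2) is 5.
  row3 ← row3 − (4)·row2  ⇒  L[3][2]=4, U row3=(0, 0, 0, 4)

L[1][0] = 5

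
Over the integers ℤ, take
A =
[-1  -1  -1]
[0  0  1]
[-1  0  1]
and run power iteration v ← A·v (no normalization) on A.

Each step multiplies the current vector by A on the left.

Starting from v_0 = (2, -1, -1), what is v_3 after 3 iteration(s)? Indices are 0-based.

v_0 = (2, -1, -1).
v_1 = A·v_0 = (0, -1, -3).
v_2 = A·v_1 = (4, -3, -3).
v_3 = A·v_2 = (2, -3, -7).

v_3 = (2, -3, -7)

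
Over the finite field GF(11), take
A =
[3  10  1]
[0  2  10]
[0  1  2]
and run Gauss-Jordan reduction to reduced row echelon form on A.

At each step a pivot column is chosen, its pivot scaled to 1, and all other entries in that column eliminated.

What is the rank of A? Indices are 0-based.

[1] R0 /= 3  ⇒  (1, 7, 4)
[2] R1 /= 2  ⇒  (0, 1, 5)
     R0 -= 7·R1  ⇒  (1, 0, 2)
     R2 -= 1·R1  ⇒  (0, 0, 8)
[3] R2 /= 8  ⇒  (0, 0, 1)
     R0 -= 2·R2  ⇒  (1, 0, 0)
     R1 -= 5·R2  ⇒  (0, 1, 0)

rank = 3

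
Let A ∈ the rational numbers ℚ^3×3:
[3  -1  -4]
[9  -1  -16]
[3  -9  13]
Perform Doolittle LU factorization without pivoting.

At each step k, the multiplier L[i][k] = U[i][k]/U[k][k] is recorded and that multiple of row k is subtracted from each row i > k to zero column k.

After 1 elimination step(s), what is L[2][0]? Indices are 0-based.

k=0: U[0][0]=3
  eliminate (1,0): mult=3, new row 1: (0, 2, -4); set L[1][0]=3
  eliminate (2,0): mult=1, new row 2: (0, -8, 17); set L[2][0]=1

L[2][0] = 1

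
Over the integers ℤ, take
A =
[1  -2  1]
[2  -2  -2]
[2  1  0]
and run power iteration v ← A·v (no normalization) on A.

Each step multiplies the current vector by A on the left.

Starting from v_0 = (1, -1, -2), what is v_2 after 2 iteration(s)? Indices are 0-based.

v_2 = (-14, -16, 10)

v_0 = (1, -1, -2).
v_1 = A·v_0 = (1, 8, 1).
v_2 = A·v_1 = (-14, -16, 10).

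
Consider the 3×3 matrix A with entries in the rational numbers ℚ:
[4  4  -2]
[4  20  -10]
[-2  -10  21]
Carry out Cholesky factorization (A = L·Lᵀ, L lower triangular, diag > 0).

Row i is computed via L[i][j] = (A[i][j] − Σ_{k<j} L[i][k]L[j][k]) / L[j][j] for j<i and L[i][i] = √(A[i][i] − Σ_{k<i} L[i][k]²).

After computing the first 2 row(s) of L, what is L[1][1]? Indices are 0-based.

Step 1: L[0][0] = √(4) = 2.
  L[1][0] = (4) / L[0][0] = 2.
Step 2: L[1][1] = √(16) = 4.

L[1][1] = 4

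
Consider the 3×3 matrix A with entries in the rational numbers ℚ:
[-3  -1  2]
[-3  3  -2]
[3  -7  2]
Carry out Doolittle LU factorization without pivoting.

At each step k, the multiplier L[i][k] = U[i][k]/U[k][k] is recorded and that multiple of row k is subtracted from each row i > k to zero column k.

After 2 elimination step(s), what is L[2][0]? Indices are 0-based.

L[2][0] = -1

k=0: U[0][0]=-3
  eliminate (1,0): mult=1, new row 1: (0, 4, -4); set L[1][0]=1
  eliminate (2,0): mult=-1, new row 2: (0, -8, 4); set L[2][0]=-1
k=1: U[1][1]=4
  eliminate (2,1): mult=-2, new row 2: (0, 0, -4); set L[2][1]=-2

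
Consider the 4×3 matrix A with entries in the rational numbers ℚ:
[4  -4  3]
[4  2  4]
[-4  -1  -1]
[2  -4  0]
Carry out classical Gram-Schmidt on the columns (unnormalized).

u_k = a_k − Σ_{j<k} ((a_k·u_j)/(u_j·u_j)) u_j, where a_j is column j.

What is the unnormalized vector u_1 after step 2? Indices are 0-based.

u_1 = (-40/13, 38/13, -25/13, -46/13)

Step 1: u_0 = a_0 = (4, 4, -4, 2).
Step 2: u_1 = a_1 − (-3/13)·u_0 = (-40/13, 38/13, -25/13, -46/13).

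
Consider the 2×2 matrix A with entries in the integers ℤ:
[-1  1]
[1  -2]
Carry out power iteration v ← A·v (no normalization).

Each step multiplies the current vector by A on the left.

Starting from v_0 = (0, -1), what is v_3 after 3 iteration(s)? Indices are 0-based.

v_3 = (-8, 13)

v_0 = (0, -1).
v_1 = A·v_0 = (-1, 2).
v_2 = A·v_1 = (3, -5).
v_3 = A·v_2 = (-8, 13).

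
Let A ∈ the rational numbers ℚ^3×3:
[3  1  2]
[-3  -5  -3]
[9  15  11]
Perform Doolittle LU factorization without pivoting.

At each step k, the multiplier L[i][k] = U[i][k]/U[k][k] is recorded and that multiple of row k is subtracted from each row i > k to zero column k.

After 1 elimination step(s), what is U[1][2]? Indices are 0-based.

U[1][2] = -1

k=0: U[0][0]=3
  eliminate (1,0): mult=-1, new row 1: (0, -4, -1); set L[1][0]=-1
  eliminate (2,0): mult=3, new row 2: (0, 12, 5); set L[2][0]=3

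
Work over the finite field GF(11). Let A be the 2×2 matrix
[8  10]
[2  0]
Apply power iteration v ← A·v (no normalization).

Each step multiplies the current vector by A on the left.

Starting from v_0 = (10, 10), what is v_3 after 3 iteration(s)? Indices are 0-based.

v_3 = (0, 2)

v_0 = (10, 10).
v_1 = A·v_0 = (4, 9).
v_2 = A·v_1 = (1, 8).
v_3 = A·v_2 = (0, 2).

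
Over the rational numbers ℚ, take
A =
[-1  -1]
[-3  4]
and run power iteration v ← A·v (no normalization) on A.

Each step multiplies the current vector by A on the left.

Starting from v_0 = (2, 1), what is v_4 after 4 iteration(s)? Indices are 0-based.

v_0 = (2, 1).
v_1 = A·v_0 = (-3, -2).
v_2 = A·v_1 = (5, 1).
v_3 = A·v_2 = (-6, -11).
v_4 = A·v_3 = (17, -26).

v_4 = (17, -26)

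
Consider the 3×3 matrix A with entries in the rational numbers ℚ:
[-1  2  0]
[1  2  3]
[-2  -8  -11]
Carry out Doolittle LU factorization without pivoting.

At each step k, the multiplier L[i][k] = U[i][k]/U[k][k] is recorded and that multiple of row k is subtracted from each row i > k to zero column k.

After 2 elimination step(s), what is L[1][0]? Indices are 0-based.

Step 1: pivot at (0,0) is -1.
  row1 ← row1 − (-1)·row0  ⇒  L[1][0]=-1, U row1=(0, 4, 3)
  row2 ← row2 − (2)·row0  ⇒  L[2][0]=2, U row2=(0, -12, -11)
Step 2: pivot at (1,1) is 4.
  row2 ← row2 − (-3)·row1  ⇒  L[2][1]=-3, U row2=(0, 0, -2)

L[1][0] = -1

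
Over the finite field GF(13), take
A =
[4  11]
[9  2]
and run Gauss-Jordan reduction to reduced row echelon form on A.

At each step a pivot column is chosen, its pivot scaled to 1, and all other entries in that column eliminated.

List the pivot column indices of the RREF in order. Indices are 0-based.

pivot columns: 0

step 1: normalize row 0 (÷4) = (1, 6)
  row 1: subtract 9×row0 = (0, 0)
skip col 1 (zero from row 1)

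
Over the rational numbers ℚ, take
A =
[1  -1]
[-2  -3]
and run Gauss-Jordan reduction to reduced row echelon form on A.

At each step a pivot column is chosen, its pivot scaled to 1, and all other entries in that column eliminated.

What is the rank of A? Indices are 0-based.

rank = 2

step 1: normalize row 0 (÷1) = (1, -1)
  row 1: subtract -2×row0 = (0, -5)
step 2: normalize row 1 (÷-5) = (0, 1)
  row 0: subtract -1×row1 = (1, 0)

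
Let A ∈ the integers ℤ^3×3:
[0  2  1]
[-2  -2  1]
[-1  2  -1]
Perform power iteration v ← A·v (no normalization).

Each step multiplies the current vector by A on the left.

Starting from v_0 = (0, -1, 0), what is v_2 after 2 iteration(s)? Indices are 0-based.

v_2 = (2, -2, 8)

v_0 = (0, -1, 0).
v_1 = A·v_0 = (-2, 2, -2).
v_2 = A·v_1 = (2, -2, 8).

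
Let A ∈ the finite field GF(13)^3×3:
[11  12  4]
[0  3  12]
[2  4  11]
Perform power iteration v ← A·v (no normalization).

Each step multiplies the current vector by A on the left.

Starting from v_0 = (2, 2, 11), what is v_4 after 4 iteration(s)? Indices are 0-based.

v_0 = (2, 2, 11).
v_1 = A·v_0 = (12, 8, 3).
v_2 = A·v_1 = (6, 8, 11).
v_3 = A·v_2 = (11, 0, 9).
v_4 = A·v_3 = (1, 4, 4).

v_4 = (1, 4, 4)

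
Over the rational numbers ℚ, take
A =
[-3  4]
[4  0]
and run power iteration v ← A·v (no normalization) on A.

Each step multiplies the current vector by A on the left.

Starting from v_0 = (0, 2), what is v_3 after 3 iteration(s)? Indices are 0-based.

v_3 = (200, -96)

v_0 = (0, 2).
v_1 = A·v_0 = (8, 0).
v_2 = A·v_1 = (-24, 32).
v_3 = A·v_2 = (200, -96).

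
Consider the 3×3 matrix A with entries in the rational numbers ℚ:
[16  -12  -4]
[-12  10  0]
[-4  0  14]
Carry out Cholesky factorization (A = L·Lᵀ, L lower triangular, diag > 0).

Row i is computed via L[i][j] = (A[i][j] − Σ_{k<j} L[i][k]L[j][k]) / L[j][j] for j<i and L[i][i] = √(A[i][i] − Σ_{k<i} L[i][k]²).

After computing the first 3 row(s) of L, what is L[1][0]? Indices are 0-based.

Step 1: L[0][0] = √(16) = 4.
  L[1][0] = (-12) / L[0][0] = -3.
Step 2: L[1][1] = √(1) = 1.
  L[2][0] = (-4) / L[0][0] = -1.
  L[2][1] = (-3) / L[1][1] = -3.
Step 3: L[2][2] = √(4) = 2.

L[1][0] = -3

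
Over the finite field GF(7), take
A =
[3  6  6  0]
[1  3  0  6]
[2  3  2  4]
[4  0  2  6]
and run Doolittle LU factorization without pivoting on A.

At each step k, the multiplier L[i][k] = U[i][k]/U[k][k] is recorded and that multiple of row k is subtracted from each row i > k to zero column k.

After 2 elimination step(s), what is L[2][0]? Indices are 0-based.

L[2][0] = 3

Step 1: pivot at (0,0) is 3.
  row1 ← row1 − (5)·row0  ⇒  L[1][0]=5, U row1=(0, 1, 5, 6)
  row2 ← row2 − (3)·row0  ⇒  L[2][0]=3, U row2=(0, 6, 5, 4)
  row3 ← row3 − (6)·row0  ⇒  L[3][0]=6, U row3=(0, 6, 1, 6)
Step 2: pivot at (1,1) is 1.
  row2 ← row2 − (6)·row1  ⇒  L[2][1]=6, U row2=(0, 0, 3, 3)
  row3 ← row3 − (6)·row1  ⇒  L[3][1]=6, U row3=(0, 0, 6, 5)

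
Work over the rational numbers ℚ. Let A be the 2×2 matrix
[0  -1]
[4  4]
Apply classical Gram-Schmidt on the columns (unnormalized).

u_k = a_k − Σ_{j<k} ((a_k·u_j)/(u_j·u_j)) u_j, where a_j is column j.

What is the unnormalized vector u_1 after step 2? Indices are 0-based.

u_1 = (-1, 0)

Step 1: u_0 = a_0 = (0, 4).
Step 2: u_1 = a_1 − (1)·u_0 = (-1, 0).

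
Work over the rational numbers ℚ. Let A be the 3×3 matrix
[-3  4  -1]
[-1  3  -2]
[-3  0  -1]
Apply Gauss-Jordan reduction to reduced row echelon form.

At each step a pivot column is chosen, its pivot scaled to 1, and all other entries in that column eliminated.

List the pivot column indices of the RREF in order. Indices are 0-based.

step 1: normalize row 0 (÷-3) = (1, -4/3, 1/3)
  row 1: subtract -1×row0 = (0, 5/3, -5/3)
  row 2: subtract -3×row0 = (0, -4, 0)
step 2: normalize row 1 (÷5/3) = (0, 1, -1)
  row 0: subtract -4/3×row1 = (1, 0, -1)
  row 2: subtract -4×row1 = (0, 0, -4)
step 3: normalize row 2 (÷-4) = (0, 0, 1)
  row 0: subtract -1×row2 = (1, 0, 0)
  row 1: subtract -1×row2 = (0, 1, 0)

pivot columns: 0, 1, 2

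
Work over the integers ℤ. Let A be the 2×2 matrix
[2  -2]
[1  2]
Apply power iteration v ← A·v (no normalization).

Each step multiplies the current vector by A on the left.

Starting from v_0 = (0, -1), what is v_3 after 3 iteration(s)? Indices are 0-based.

v_3 = (20, 4)

v_0 = (0, -1).
v_1 = A·v_0 = (2, -2).
v_2 = A·v_1 = (8, -2).
v_3 = A·v_2 = (20, 4).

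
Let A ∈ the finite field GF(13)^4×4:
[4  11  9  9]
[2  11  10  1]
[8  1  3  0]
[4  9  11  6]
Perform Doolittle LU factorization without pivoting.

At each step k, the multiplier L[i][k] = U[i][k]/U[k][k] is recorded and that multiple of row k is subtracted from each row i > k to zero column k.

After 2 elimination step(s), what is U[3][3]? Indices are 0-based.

U[3][3] = 4

[col 0] pivot 4
  R1 -= 7*R0 → (0, 12, 12, 3)  (L[1][0] := 7)
  R2 -= 2*R0 → (0, 5, 11, 8)  (L[2][0] := 2)
  R3 -= 1*R0 → (0, 11, 2, 10)  (L[3][0] := 1)
[col 1] pivot 12
  R2 -= 8*R1 → (0, 0, 6, 10)  (L[2][1] := 8)
  R3 -= 2*R1 → (0, 0, 4, 4)  (L[3][1] := 2)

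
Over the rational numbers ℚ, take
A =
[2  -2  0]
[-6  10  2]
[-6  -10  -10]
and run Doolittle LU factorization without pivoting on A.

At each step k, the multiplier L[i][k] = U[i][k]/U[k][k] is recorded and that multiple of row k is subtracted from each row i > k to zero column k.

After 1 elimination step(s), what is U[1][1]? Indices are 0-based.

U[1][1] = 4

Step 1: pivot at (0,0) is 2.
  row1 ← row1 − (-3)·row0  ⇒  L[1][0]=-3, U row1=(0, 4, 2)
  row2 ← row2 − (-3)·row0  ⇒  L[2][0]=-3, U row2=(0, -16, -10)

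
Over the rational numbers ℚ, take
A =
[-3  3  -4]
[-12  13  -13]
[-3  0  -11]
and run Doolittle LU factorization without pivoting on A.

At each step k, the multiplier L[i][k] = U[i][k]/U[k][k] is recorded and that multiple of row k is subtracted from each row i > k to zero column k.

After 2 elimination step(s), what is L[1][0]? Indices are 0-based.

[col 0] pivot -3
  R1 -= 4*R0 → (0, 1, 3)  (L[1][0] := 4)
  R2 -= 1*R0 → (0, -3, -7)  (L[2][0] := 1)
[col 1] pivot 1
  R2 -= -3*R1 → (0, 0, 2)  (L[2][1] := -3)

L[1][0] = 4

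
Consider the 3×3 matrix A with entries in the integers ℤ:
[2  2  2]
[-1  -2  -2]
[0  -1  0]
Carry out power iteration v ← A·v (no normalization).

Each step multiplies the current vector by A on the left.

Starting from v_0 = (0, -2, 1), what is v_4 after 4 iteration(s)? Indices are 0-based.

v_4 = (20, -28, -12)

v_0 = (0, -2, 1).
v_1 = A·v_0 = (-2, 2, 2).
v_2 = A·v_1 = (4, -6, -2).
v_3 = A·v_2 = (-8, 12, 6).
v_4 = A·v_3 = (20, -28, -12).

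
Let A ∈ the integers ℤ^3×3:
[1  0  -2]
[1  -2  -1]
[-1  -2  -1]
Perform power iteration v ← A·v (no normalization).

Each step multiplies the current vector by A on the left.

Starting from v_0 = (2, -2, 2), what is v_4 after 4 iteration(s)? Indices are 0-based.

v_4 = (-46, -66, -86)

v_0 = (2, -2, 2).
v_1 = A·v_0 = (-2, 4, 0).
v_2 = A·v_1 = (-2, -10, -6).
v_3 = A·v_2 = (10, 24, 28).
v_4 = A·v_3 = (-46, -66, -86).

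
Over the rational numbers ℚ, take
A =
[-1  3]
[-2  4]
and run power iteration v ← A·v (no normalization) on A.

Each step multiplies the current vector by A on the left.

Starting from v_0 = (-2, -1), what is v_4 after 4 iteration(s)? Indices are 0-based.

v_0 = (-2, -1).
v_1 = A·v_0 = (-1, 0).
v_2 = A·v_1 = (1, 2).
v_3 = A·v_2 = (5, 6).
v_4 = A·v_3 = (13, 14).

v_4 = (13, 14)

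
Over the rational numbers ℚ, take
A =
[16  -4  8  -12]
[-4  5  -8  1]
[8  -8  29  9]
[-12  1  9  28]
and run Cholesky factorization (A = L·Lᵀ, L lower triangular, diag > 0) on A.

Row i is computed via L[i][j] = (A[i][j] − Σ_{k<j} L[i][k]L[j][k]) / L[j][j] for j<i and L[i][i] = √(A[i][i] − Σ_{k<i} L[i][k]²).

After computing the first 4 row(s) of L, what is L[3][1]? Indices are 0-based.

Step 1: L[0][0] = √(16) = 4.
  L[1][0] = (-4) / L[0][0] = -1.
Step 2: L[1][1] = √(4) = 2.
  L[2][0] = (8) / L[0][0] = 2.
  L[2][1] = (-6) / L[1][1] = -3.
Step 3: L[2][2] = √(16) = 4.
  L[3][0] = (-12) / L[0][0] = -3.
  L[3][1] = (-2) / L[1][1] = -1.
  L[3][2] = (12) / L[2][2] = 3.
Step 4: L[3][3] = √(9) = 3.

L[3][1] = -1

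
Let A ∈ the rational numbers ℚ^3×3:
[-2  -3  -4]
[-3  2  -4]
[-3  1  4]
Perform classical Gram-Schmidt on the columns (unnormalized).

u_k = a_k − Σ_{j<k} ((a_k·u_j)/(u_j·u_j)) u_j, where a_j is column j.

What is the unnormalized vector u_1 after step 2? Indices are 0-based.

Step 1: u_0 = a_0 = (-2, -3, -3).
Step 2: u_1 = a_1 − (-3/22)·u_0 = (-36/11, 35/22, 13/22).

u_1 = (-36/11, 35/22, 13/22)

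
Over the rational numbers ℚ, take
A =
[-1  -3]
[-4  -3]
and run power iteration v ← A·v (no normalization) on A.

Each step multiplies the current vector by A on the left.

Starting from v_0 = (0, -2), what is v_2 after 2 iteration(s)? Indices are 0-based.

v_0 = (0, -2).
v_1 = A·v_0 = (6, 6).
v_2 = A·v_1 = (-24, -42).

v_2 = (-24, -42)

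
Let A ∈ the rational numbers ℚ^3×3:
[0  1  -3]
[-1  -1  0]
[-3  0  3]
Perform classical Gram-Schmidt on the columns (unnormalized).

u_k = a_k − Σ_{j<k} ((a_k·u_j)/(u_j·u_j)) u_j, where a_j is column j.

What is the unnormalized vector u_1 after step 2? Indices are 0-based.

Step 1: u_0 = a_0 = (0, -1, -3).
Step 2: u_1 = a_1 − (1/10)·u_0 = (1, -9/10, 3/10).

u_1 = (1, -9/10, 3/10)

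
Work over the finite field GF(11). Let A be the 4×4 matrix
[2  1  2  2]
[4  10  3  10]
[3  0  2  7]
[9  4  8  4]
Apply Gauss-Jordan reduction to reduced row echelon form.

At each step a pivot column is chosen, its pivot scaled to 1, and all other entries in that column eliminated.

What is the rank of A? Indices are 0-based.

rank = 4

step 1: normalize row 0 (÷2) = (1, 6, 1, 1)
  row 1: subtract 4×row0 = (0, 8, 10, 6)
  row 2: subtract 3×row0 = (0, 4, 10, 4)
  row 3: subtract 9×row0 = (0, 5, 10, 6)
step 2: normalize row 1 (÷8) = (0, 1, 4, 9)
  row 0: subtract 6×row1 = (1, 0, 10, 2)
  row 2: subtract 4×row1 = (0, 0, 5, 1)
  row 3: subtract 5×row1 = (0, 0, 1, 5)
step 3: normalize row 2 (÷5) = (0, 0, 1, 9)
  row 0: subtract 10×row2 = (1, 0, 0, 0)
  row 1: subtract 4×row2 = (0, 1, 0, 6)
  row 3: subtract 1×row2 = (0, 0, 0, 7)
step 4: normalize row 3 (÷7) = (0, 0, 0, 1)
  row 1: subtract 6×row3 = (0, 1, 0, 0)
  row 2: subtract 9×row3 = (0, 0, 1, 0)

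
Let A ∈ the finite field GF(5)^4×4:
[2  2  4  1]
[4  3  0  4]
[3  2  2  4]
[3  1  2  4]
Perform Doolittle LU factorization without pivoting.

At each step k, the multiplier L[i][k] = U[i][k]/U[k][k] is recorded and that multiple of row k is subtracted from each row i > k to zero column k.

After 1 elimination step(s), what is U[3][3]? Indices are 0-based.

[col 0] pivot 2
  R1 -= 2*R0 → (0, 4, 2, 2)  (L[1][0] := 2)
  R2 -= 4*R0 → (0, 4, 1, 0)  (L[2][0] := 4)
  R3 -= 4*R0 → (0, 3, 1, 0)  (L[3][0] := 4)

U[3][3] = 0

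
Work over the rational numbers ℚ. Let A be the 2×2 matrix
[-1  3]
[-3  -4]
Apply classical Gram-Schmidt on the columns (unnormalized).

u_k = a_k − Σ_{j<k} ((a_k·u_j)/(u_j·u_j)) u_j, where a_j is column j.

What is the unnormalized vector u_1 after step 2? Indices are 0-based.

Step 1: u_0 = a_0 = (-1, -3).
Step 2: u_1 = a_1 − (9/10)·u_0 = (39/10, -13/10).

u_1 = (39/10, -13/10)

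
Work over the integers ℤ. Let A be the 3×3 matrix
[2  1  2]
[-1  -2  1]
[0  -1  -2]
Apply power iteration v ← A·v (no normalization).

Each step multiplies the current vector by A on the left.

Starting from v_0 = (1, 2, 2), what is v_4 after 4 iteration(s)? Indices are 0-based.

v_0 = (1, 2, 2).
v_1 = A·v_0 = (8, -3, -6).
v_2 = A·v_1 = (1, -8, 15).
v_3 = A·v_2 = (24, 30, -22).
v_4 = A·v_3 = (34, -106, 14).

v_4 = (34, -106, 14)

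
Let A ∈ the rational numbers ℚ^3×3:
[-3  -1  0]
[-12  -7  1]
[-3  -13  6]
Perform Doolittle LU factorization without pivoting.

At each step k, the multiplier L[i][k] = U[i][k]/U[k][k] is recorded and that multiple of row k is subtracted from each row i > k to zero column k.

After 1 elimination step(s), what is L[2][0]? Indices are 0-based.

L[2][0] = 1

[col 0] pivot -3
  R1 -= 4*R0 → (0, -3, 1)  (L[1][0] := 4)
  R2 -= 1*R0 → (0, -12, 6)  (L[2][0] := 1)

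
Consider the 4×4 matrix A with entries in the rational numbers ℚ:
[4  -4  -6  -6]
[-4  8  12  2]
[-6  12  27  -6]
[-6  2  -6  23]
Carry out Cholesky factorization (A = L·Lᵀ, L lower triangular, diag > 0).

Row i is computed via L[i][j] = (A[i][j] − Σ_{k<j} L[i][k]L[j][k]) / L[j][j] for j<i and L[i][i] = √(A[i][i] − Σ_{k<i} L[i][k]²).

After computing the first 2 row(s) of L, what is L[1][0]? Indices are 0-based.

L[1][0] = -2

Step 1: L[0][0] = √(4) = 2.
  L[1][0] = (-4) / L[0][0] = -2.
Step 2: L[1][1] = √(4) = 2.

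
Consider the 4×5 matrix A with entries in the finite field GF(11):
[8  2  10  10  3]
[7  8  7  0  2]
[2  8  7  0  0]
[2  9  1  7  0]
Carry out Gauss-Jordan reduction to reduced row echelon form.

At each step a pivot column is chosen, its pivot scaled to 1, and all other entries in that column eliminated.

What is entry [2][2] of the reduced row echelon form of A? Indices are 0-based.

M[2][2] = 0

[1] R0 /= 8  ⇒  (1, 3, 4, 4, 10)
     R1 -= 7·R0  ⇒  (0, 9, 1, 5, 9)
     R2 -= 2·R0  ⇒  (0, 2, 10, 3, 2)
     R3 -= 2·R0  ⇒  (0, 3, 4, 10, 2)
[2] R1 /= 9  ⇒  (0, 1, 5, 3, 1)
     R0 -= 3·R1  ⇒  (1, 0, 0, 6, 7)
     R2 -= 2·R1  ⇒  (0, 0, 0, 8, 0)
     R3 -= 3·R1  ⇒  (0, 0, 0, 1, 10)
column 2 empty below row 2
[3] R2 /= 8  ⇒  (0, 0, 0, 1, 0)
     R0 -= 6·R2  ⇒  (1, 0, 0, 0, 7)
     R1 -= 3·R2  ⇒  (0, 1, 5, 0, 1)
     R3 -= 1·R2  ⇒  (0, 0, 0, 0, 10)
[4] R3 /= 10  ⇒  (0, 0, 0, 0, 1)
     R0 -= 7·R3  ⇒  (1, 0, 0, 0, 0)
     R1 -= 1·R3  ⇒  (0, 1, 5, 0, 0)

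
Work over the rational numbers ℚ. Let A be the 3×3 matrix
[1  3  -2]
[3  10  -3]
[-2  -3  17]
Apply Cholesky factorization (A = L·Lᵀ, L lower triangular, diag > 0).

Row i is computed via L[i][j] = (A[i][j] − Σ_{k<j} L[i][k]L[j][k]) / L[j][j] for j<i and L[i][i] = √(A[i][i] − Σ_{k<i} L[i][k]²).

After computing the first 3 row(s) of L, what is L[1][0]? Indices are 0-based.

L[1][0] = 3

Step 1: L[0][0] = √(1) = 1.
  L[1][0] = (3) / L[0][0] = 3.
Step 2: L[1][1] = √(1) = 1.
  L[2][0] = (-2) / L[0][0] = -2.
  L[2][1] = (3) / L[1][1] = 3.
Step 3: L[2][2] = √(4) = 2.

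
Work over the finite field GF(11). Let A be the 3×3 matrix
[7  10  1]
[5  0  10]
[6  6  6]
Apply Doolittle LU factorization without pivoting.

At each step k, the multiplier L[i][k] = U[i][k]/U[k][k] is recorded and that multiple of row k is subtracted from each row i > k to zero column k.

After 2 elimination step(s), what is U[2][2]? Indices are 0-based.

U[2][2] = 4

[col 0] pivot 7
  R1 -= 7*R0 → (0, 7, 3)  (L[1][0] := 7)
  R2 -= 4*R0 → (0, 10, 2)  (L[2][0] := 4)
[col 1] pivot 7
  R2 -= 3*R1 → (0, 0, 4)  (L[2][1] := 3)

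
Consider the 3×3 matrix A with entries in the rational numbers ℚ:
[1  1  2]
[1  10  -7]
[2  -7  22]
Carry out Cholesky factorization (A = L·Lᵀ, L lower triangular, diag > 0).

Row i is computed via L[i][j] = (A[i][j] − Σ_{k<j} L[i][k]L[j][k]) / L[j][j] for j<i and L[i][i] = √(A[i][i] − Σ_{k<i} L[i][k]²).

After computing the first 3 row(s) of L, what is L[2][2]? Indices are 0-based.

Step 1: L[0][0] = √(1) = 1.
  L[1][0] = (1) / L[0][0] = 1.
Step 2: L[1][1] = √(9) = 3.
  L[2][0] = (2) / L[0][0] = 2.
  L[2][1] = (-9) / L[1][1] = -3.
Step 3: L[2][2] = √(9) = 3.

L[2][2] = 3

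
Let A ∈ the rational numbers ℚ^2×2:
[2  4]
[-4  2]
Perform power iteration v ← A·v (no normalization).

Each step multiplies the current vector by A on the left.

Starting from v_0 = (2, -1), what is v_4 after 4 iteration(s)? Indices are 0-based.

v_0 = (2, -1).
v_1 = A·v_0 = (0, -10).
v_2 = A·v_1 = (-40, -20).
v_3 = A·v_2 = (-160, 120).
v_4 = A·v_3 = (160, 880).

v_4 = (160, 880)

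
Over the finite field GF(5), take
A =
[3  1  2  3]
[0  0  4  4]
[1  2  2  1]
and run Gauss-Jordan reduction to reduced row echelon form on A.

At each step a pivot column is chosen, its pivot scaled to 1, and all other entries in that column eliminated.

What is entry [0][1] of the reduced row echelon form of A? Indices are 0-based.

pivot(0,0)=3: scale R0 → (1, 2, 4, 1)
  clear (2,0): R2 −= (1)R0 → (0, 0, 3, 0)
col 1: no nonzero at/below row 1; advance.
pivot(1,2)=4: scale R1 → (0, 0, 1, 1)
  clear (0,2): R0 −= (4)R1 → (1, 2, 0, 2)
  clear (2,2): R2 −= (3)R1 → (0, 0, 0, 2)
pivot(2,3)=2: scale R2 → (0, 0, 0, 1)
  clear (0,3): R0 −= (2)R2 → (1, 2, 0, 0)
  clear (1,3): R1 −= (1)R2 → (0, 0, 1, 0)

M[0][1] = 2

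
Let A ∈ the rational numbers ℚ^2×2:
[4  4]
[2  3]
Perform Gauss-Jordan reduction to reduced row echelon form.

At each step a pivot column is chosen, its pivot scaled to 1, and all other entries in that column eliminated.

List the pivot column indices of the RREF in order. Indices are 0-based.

pivot columns: 0, 1

[1] R0 /= 4  ⇒  (1, 1)
     R1 -= 2·R0  ⇒  (0, 1)
[2] R1 /= 1  ⇒  (0, 1)
     R0 -= 1·R1  ⇒  (1, 0)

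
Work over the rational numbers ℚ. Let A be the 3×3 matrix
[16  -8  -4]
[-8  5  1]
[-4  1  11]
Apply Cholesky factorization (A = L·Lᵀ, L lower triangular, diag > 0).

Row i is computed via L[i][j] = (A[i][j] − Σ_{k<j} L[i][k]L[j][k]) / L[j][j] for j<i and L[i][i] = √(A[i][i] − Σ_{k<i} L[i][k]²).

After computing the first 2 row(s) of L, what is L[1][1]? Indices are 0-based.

L[1][1] = 1

Step 1: L[0][0] = √(16) = 4.
  L[1][0] = (-8) / L[0][0] = -2.
Step 2: L[1][1] = √(1) = 1.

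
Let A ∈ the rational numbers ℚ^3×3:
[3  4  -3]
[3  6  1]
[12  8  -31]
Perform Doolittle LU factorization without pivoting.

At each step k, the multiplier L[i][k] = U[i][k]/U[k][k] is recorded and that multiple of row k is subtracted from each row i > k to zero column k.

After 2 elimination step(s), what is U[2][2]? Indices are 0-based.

k=0: U[0][0]=3
  eliminate (1,0): mult=1, new row 1: (0, 2, 4); set L[1][0]=1
  eliminate (2,0): mult=4, new row 2: (0, -8, -19); set L[2][0]=4
k=1: U[1][1]=2
  eliminate (2,1): mult=-4, new row 2: (0, 0, -3); set L[2][1]=-4

U[2][2] = -3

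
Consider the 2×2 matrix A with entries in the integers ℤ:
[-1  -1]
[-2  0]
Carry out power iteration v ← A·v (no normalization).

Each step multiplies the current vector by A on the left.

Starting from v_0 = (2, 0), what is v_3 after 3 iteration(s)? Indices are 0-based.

v_3 = (-10, -12)

v_0 = (2, 0).
v_1 = A·v_0 = (-2, -4).
v_2 = A·v_1 = (6, 4).
v_3 = A·v_2 = (-10, -12).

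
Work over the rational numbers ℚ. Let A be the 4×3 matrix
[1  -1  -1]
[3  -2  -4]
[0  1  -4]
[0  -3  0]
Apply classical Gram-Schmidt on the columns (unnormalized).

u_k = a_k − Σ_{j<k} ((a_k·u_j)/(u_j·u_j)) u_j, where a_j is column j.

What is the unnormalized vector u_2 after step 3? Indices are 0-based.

u_2 = (18/101, -6/101, -363/101, -123/101)

Step 1: u_0 = a_0 = (1, 3, 0, 0).
Step 2: u_1 = a_1 − (-7/10)·u_0 = (-3/10, 1/10, 1, -3).
Step 3: u_2 = a_2 − (-13/10)·u_0 − (-41/101)·u_1 = (18/101, -6/101, -363/101, -123/101).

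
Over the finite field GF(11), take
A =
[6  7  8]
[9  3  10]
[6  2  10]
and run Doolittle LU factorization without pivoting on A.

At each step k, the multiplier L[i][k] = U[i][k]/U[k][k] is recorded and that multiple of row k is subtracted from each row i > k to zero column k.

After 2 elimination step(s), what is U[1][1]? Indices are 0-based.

k=0: U[0][0]=6
  eliminate (1,0): mult=7, new row 1: (0, 9, 9); set L[1][0]=7
  eliminate (2,0): mult=1, new row 2: (0, 6, 2); set L[2][0]=1
k=1: U[1][1]=9
  eliminate (2,1): mult=8, new row 2: (0, 0, 7); set L[2][1]=8

U[1][1] = 9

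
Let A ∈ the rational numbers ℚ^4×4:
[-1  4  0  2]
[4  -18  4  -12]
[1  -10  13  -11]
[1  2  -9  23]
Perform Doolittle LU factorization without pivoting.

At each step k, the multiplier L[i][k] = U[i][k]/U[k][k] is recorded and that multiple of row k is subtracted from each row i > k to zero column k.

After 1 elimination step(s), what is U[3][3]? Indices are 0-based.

[col 0] pivot -1
  R1 -= -4*R0 → (0, -2, 4, -4)  (L[1][0] := -4)
  R2 -= -1*R0 → (0, -6, 13, -9)  (L[2][0] := -1)
  R3 -= -1*R0 → (0, 6, -9, 25)  (L[3][0] := -1)

U[3][3] = 25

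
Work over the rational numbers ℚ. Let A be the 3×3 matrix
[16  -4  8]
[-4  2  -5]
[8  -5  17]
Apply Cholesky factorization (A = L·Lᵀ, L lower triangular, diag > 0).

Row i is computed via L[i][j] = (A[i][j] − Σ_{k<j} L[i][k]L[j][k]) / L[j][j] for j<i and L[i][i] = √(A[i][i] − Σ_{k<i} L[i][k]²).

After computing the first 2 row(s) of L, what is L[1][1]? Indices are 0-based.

L[1][1] = 1

Step 1: L[0][0] = √(16) = 4.
  L[1][0] = (-4) / L[0][0] = -1.
Step 2: L[1][1] = √(1) = 1.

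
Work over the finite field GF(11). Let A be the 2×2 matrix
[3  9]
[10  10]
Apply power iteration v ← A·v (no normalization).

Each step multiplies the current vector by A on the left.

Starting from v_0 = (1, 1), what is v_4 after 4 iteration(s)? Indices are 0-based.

v_0 = (1, 1).
v_1 = A·v_0 = (1, 9).
v_2 = A·v_1 = (7, 1).
v_3 = A·v_2 = (8, 3).
v_4 = A·v_3 = (7, 0).

v_4 = (7, 0)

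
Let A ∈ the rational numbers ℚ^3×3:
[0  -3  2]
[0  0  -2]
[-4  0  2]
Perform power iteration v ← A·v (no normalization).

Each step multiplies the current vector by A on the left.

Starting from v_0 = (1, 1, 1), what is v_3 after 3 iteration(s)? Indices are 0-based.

v_0 = (1, 1, 1).
v_1 = A·v_0 = (-1, -2, -2).
v_2 = A·v_1 = (2, 4, 0).
v_3 = A·v_2 = (-12, 0, -8).

v_3 = (-12, 0, -8)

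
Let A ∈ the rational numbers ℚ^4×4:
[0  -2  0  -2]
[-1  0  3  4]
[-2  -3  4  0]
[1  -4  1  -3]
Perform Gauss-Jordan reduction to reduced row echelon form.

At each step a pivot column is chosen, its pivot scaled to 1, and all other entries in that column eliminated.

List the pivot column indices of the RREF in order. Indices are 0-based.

pivot(0,0): swap R0↔R1
pivot(0,0)=-1: scale R0 → (1, 0, -3, -4)
  clear (2,0): R2 −= (-2)R0 → (0, -3, -2, -8)
  clear (3,0): R3 −= (1)R0 → (0, -4, 4, 1)
pivot(1,1)=-2: scale R1 → (0, 1, 0, 1)
  clear (2,1): R2 −= (-3)R1 → (0, 0, -2, -5)
  clear (3,1): R3 −= (-4)R1 → (0, 0, 4, 5)
pivot(2,2)=-2: scale R2 → (0, 0, 1, 5/2)
  clear (0,2): R0 −= (-3)R2 → (1, 0, 0, 7/2)
  clear (3,2): R3 −= (4)R2 → (0, 0, 0, -5)
pivot(3,3)=-5: scale R3 → (0, 0, 0, 1)
  clear (0,3): R0 −= (7/2)R3 → (1, 0, 0, 0)
  clear (1,3): R1 −= (1)R3 → (0, 1, 0, 0)
  clear (2,3): R2 −= (5/2)R3 → (0, 0, 1, 0)

pivot columns: 0, 1, 2, 3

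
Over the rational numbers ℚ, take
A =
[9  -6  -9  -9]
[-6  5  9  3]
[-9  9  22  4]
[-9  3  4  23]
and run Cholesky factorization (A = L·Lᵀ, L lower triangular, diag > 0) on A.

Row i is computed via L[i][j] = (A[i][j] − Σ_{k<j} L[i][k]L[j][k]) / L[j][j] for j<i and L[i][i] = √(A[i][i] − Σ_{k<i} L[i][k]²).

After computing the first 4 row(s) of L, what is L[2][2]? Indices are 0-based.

L[2][2] = 2

Step 1: L[0][0] = √(9) = 3.
  L[1][0] = (-6) / L[0][0] = -2.
Step 2: L[1][1] = √(1) = 1.
  L[2][0] = (-9) / L[0][0] = -3.
  L[2][1] = (3) / L[1][1] = 3.
Step 3: L[2][2] = √(4) = 2.
  L[3][0] = (-9) / L[0][0] = -3.
  L[3][1] = (-3) / L[1][1] = -3.
  L[3][2] = (4) / L[2][2] = 2.
Step 4: L[3][3] = √(1) = 1.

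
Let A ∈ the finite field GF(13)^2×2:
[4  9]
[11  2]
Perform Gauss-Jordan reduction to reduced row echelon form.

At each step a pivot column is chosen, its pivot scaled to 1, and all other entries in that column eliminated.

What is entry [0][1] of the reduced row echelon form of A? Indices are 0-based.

M[0][1] = 12

[1] R0 /= 4  ⇒  (1, 12)
     R1 -= 11·R0  ⇒  (0, 0)
column 1 empty below row 1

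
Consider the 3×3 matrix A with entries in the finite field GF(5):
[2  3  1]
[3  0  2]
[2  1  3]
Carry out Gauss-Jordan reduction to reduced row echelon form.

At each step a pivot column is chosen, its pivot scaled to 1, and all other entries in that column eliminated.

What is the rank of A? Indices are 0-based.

pivot(0,0)=2: scale R0 → (1, 4, 3)
  clear (1,0): R1 −= (3)R0 → (0, 3, 3)
  clear (2,0): R2 −= (2)R0 → (0, 3, 2)
pivot(1,1)=3: scale R1 → (0, 1, 1)
  clear (0,1): R0 −= (4)R1 → (1, 0, 4)
  clear (2,1): R2 −= (3)R1 → (0, 0, 4)
pivot(2,2)=4: scale R2 → (0, 0, 1)
  clear (0,2): R0 −= (4)R2 → (1, 0, 0)
  clear (1,2): R1 −= (1)R2 → (0, 1, 0)

rank = 3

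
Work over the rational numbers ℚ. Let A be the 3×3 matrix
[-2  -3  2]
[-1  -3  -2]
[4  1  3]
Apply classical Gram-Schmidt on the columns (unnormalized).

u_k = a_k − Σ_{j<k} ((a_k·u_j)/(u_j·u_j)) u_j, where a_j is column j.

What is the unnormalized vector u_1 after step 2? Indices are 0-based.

u_1 = (-37/21, -50/21, -31/21)

Step 1: u_0 = a_0 = (-2, -1, 4).
Step 2: u_1 = a_1 − (13/21)·u_0 = (-37/21, -50/21, -31/21).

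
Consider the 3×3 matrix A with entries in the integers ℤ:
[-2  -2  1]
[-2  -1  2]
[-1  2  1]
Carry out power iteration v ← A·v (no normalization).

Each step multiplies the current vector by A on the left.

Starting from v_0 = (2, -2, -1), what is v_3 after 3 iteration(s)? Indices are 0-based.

v_3 = (-4, -26, -33)

v_0 = (2, -2, -1).
v_1 = A·v_0 = (-1, -4, -7).
v_2 = A·v_1 = (3, -8, -14).
v_3 = A·v_2 = (-4, -26, -33).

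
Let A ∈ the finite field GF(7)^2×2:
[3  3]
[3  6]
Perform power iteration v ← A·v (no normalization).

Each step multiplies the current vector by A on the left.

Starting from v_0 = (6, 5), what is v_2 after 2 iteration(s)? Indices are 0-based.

v_0 = (6, 5).
v_1 = A·v_0 = (5, 6).
v_2 = A·v_1 = (5, 2).

v_2 = (5, 2)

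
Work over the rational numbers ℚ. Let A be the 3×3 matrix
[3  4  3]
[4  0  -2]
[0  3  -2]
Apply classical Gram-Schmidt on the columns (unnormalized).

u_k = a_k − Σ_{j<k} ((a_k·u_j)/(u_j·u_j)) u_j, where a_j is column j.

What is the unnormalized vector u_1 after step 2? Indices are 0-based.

Step 1: u_0 = a_0 = (3, 4, 0).
Step 2: u_1 = a_1 − (12/25)·u_0 = (64/25, -48/25, 3).

u_1 = (64/25, -48/25, 3)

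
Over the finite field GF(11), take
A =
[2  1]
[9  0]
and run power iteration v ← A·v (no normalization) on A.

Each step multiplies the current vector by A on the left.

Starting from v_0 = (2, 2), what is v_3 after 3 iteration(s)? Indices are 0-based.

v_0 = (2, 2).
v_1 = A·v_0 = (6, 7).
v_2 = A·v_1 = (8, 10).
v_3 = A·v_2 = (4, 6).

v_3 = (4, 6)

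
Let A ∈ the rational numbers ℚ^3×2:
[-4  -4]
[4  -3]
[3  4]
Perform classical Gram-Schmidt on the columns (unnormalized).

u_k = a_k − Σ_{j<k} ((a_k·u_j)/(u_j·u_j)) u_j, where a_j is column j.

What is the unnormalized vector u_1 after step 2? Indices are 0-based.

u_1 = (-100/41, -187/41, 116/41)

Step 1: u_0 = a_0 = (-4, 4, 3).
Step 2: u_1 = a_1 − (16/41)·u_0 = (-100/41, -187/41, 116/41).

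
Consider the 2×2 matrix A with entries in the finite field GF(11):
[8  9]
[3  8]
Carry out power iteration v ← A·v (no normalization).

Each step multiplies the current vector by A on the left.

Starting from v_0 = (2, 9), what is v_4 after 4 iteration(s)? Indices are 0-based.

v_4 = (3, 0)

v_0 = (2, 9).
v_1 = A·v_0 = (9, 1).
v_2 = A·v_1 = (4, 2).
v_3 = A·v_2 = (6, 6).
v_4 = A·v_3 = (3, 0).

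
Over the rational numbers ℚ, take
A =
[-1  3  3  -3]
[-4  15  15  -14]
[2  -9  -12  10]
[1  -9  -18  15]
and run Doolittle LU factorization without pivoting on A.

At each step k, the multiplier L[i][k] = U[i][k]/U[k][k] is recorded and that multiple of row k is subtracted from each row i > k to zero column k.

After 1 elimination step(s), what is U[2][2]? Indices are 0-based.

U[2][2] = -6

k=0: U[0][0]=-1
  eliminate (1,0): mult=4, new row 1: (0, 3, 3, -2); set L[1][0]=4
  eliminate (2,0): mult=-2, new row 2: (0, -3, -6, 4); set L[2][0]=-2
  eliminate (3,0): mult=-1, new row 3: (0, -6, -15, 12); set L[3][0]=-1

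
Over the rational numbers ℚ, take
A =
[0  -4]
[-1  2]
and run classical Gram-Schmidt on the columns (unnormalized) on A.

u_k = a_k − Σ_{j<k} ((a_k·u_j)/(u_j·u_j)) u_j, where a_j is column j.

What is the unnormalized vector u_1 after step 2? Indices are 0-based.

Step 1: u_0 = a_0 = (0, -1).
Step 2: u_1 = a_1 − (-2)·u_0 = (-4, 0).

u_1 = (-4, 0)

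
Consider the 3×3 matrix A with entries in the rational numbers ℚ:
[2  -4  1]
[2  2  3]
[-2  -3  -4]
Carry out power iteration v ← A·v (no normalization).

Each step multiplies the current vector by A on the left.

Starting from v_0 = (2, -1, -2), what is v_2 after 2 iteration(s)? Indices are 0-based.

v_2 = (35, 25, -28)

v_0 = (2, -1, -2).
v_1 = A·v_0 = (6, -4, 7).
v_2 = A·v_1 = (35, 25, -28).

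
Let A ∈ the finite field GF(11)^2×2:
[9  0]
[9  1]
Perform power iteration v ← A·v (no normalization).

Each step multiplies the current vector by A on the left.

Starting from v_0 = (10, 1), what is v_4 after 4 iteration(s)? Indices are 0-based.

v_4 = (6, 2)

v_0 = (10, 1).
v_1 = A·v_0 = (2, 3).
v_2 = A·v_1 = (7, 10).
v_3 = A·v_2 = (8, 7).
v_4 = A·v_3 = (6, 2).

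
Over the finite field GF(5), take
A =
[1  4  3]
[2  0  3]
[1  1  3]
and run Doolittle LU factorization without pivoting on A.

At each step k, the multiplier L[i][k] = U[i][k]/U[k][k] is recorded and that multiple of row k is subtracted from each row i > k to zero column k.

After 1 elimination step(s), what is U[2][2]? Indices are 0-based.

k=0: U[0][0]=1
  eliminate (1,0): mult=2, new row 1: (0, 2, 2); set L[1][0]=2
  eliminate (2,0): mult=1, new row 2: (0, 2, 0); set L[2][0]=1

U[2][2] = 0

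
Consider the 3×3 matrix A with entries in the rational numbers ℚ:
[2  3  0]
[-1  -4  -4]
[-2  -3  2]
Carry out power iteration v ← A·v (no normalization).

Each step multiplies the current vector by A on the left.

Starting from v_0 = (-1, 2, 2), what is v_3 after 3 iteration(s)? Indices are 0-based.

v_3 = (94, -335, -20)

v_0 = (-1, 2, 2).
v_1 = A·v_0 = (4, -15, 0).
v_2 = A·v_1 = (-37, 56, 37).
v_3 = A·v_2 = (94, -335, -20).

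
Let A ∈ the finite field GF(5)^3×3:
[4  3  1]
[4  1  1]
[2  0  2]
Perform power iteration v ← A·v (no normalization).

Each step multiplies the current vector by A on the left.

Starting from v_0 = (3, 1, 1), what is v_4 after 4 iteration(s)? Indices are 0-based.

v_4 = (2, 2, 2)

v_0 = (3, 1, 1).
v_1 = A·v_0 = (1, 4, 3).
v_2 = A·v_1 = (4, 1, 3).
v_3 = A·v_2 = (2, 0, 4).
v_4 = A·v_3 = (2, 2, 2).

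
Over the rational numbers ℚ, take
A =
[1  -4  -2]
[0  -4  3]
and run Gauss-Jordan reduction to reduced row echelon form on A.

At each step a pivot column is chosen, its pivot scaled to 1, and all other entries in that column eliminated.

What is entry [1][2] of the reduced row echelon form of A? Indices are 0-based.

M[1][2] = -3/4

[1] R0 /= 1  ⇒  (1, -4, -2)
[2] R1 /= -4  ⇒  (0, 1, -3/4)
     R0 -= -4·R1  ⇒  (1, 0, -5)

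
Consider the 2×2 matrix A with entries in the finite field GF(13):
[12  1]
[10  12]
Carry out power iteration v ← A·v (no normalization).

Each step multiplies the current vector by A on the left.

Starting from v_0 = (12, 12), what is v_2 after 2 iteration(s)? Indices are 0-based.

v_0 = (12, 12).
v_1 = A·v_0 = (0, 4).
v_2 = A·v_1 = (4, 9).

v_2 = (4, 9)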